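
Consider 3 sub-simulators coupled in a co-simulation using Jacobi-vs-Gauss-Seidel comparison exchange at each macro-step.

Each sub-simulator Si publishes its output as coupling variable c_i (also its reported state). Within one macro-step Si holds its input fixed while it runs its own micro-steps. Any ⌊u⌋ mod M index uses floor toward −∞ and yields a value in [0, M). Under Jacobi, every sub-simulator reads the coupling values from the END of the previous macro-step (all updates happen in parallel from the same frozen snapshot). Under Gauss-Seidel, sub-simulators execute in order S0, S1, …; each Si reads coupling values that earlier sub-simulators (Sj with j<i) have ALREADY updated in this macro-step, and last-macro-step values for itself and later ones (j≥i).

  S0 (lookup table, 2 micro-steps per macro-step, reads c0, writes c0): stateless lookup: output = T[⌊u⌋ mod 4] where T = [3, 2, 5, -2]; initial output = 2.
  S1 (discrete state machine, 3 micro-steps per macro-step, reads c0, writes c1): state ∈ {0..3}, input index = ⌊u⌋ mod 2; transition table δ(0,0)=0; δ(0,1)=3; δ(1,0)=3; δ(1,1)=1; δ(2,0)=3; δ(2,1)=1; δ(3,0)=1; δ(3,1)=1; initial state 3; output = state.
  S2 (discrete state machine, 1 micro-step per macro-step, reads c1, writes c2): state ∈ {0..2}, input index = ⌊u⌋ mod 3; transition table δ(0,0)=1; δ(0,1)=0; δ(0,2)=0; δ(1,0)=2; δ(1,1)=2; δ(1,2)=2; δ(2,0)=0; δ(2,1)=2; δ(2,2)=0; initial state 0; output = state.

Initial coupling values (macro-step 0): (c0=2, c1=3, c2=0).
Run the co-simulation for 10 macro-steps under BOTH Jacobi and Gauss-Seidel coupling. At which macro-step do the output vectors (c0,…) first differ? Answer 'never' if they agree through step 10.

[Jacobi] macro 1: S0 reads c0=2 → after 2×micro: 5; S1 reads c0=2 → after 3×micro: 1; S2 reads c1=3 → after 1×micro: 1 ⇒ (c0=5, c1=1, c2=1)
[Jacobi] macro 2: S0 reads c0=5 → after 2×micro: 2; S1 reads c0=5 → after 3×micro: 1; S2 reads c1=1 → after 1×micro: 2 ⇒ (c0=2, c1=1, c2=2)
[Jacobi] macro 3: S0 reads c0=2 → after 2×micro: 5; S1 reads c0=2 → after 3×micro: 3; S2 reads c1=1 → after 1×micro: 2 ⇒ (c0=5, c1=3, c2=2)
[Jacobi] macro 4: S0 reads c0=5 → after 2×micro: 2; S1 reads c0=5 → after 3×micro: 1; S2 reads c1=3 → after 1×micro: 0 ⇒ (c0=2, c1=1, c2=0)
[Jacobi] macro 5: S0 reads c0=2 → after 2×micro: 5; S1 reads c0=2 → after 3×micro: 3; S2 reads c1=1 → after 1×micro: 0 ⇒ (c0=5, c1=3, c2=0)
[Jacobi] macro 6: S0 reads c0=5 → after 2×micro: 2; S1 reads c0=5 → after 3×micro: 1; S2 reads c1=3 → after 1×micro: 1 ⇒ (c0=2, c1=1, c2=1)
[Jacobi] macro 7: S0 reads c0=2 → after 2×micro: 5; S1 reads c0=2 → after 3×micro: 3; S2 reads c1=1 → after 1×micro: 2 ⇒ (c0=5, c1=3, c2=2)
[Jacobi] macro 8: S0 reads c0=5 → after 2×micro: 2; S1 reads c0=5 → after 3×micro: 1; S2 reads c1=3 → after 1×micro: 0 ⇒ (c0=2, c1=1, c2=0)
[Jacobi] macro 9: S0 reads c0=2 → after 2×micro: 5; S1 reads c0=2 → after 3×micro: 3; S2 reads c1=1 → after 1×micro: 0 ⇒ (c0=5, c1=3, c2=0)
[Jacobi] macro 10: S0 reads c0=5 → after 2×micro: 2; S1 reads c0=5 → after 3×micro: 1; S2 reads c1=3 → after 1×micro: 1 ⇒ (c0=2, c1=1, c2=1)
[Gauss-Seidel] macro 1: S0 reads c0=2 → after 2×micro: 5; S1 reads c0=5 → after 3×micro: 1; S2 reads c1=1 → after 1×micro: 0 ⇒ (c0=5, c1=1, c2=0)
[Gauss-Seidel] macro 2: S0 reads c0=5 → after 2×micro: 2; S1 reads c0=2 → after 3×micro: 3; S2 reads c1=3 → after 1×micro: 1 ⇒ (c0=2, c1=3, c2=1)
[Gauss-Seidel] macro 3: S0 reads c0=2 → after 2×micro: 5; S1 reads c0=5 → after 3×micro: 1; S2 reads c1=1 → after 1×micro: 2 ⇒ (c0=5, c1=1, c2=2)
[Gauss-Seidel] macro 4: S0 reads c0=5 → after 2×micro: 2; S1 reads c0=2 → after 3×micro: 3; S2 reads c1=3 → after 1×micro: 0 ⇒ (c0=2, c1=3, c2=0)
[Gauss-Seidel] macro 5: S0 reads c0=2 → after 2×micro: 5; S1 reads c0=5 → after 3×micro: 1; S2 reads c1=1 → after 1×micro: 0 ⇒ (c0=5, c1=1, c2=0)
[Gauss-Seidel] macro 6: S0 reads c0=5 → after 2×micro: 2; S1 reads c0=2 → after 3×micro: 3; S2 reads c1=3 → after 1×micro: 1 ⇒ (c0=2, c1=3, c2=1)
[Gauss-Seidel] macro 7: S0 reads c0=2 → after 2×micro: 5; S1 reads c0=5 → after 3×micro: 1; S2 reads c1=1 → after 1×micro: 2 ⇒ (c0=5, c1=1, c2=2)
[Gauss-Seidel] macro 8: S0 reads c0=5 → after 2×micro: 2; S1 reads c0=2 → after 3×micro: 3; S2 reads c1=3 → after 1×micro: 0 ⇒ (c0=2, c1=3, c2=0)
[Gauss-Seidel] macro 9: S0 reads c0=2 → after 2×micro: 5; S1 reads c0=5 → after 3×micro: 1; S2 reads c1=1 → after 1×micro: 0 ⇒ (c0=5, c1=1, c2=0)
[Gauss-Seidel] macro 10: S0 reads c0=5 → after 2×micro: 2; S1 reads c0=2 → after 3×micro: 3; S2 reads c1=3 → after 1×micro: 1 ⇒ (c0=2, c1=3, c2=1)

first divergence at macro-step: 1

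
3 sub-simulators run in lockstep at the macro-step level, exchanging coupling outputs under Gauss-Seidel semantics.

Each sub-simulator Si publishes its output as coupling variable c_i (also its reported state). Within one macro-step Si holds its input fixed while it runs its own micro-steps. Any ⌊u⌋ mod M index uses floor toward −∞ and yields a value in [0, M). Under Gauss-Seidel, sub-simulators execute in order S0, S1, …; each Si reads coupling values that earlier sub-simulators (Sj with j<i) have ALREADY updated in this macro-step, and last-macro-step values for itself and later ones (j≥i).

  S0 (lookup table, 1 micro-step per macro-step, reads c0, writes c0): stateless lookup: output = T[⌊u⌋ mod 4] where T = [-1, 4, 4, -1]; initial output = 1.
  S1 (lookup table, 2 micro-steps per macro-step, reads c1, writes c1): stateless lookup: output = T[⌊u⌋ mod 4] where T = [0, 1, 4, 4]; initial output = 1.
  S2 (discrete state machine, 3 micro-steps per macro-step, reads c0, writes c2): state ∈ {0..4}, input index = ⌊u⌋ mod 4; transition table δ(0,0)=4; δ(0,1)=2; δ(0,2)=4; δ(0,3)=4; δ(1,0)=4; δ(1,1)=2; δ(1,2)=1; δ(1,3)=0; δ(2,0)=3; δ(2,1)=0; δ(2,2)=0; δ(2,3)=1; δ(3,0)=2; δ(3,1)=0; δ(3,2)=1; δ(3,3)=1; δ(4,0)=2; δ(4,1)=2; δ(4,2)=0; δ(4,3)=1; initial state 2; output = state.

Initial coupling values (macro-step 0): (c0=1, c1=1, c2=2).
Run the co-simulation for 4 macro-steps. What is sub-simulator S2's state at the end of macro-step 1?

macro 1: S0 reads c0=1 → after 1×micro: 4; S1 reads c1=1 → after 2×micro: 1; S2 reads c0=4 → after 3×micro: 3 ⇒ (c0=4, c1=1, c2=3)
macro 2: S0 reads c0=4 → after 1×micro: -1; S1 reads c1=1 → after 2×micro: 1; S2 reads c0=-1 → after 3×micro: 4 ⇒ (c0=-1, c1=1, c2=4)
macro 3: S0 reads c0=-1 → after 1×micro: -1; S1 reads c1=1 → after 2×micro: 1; S2 reads c0=-1 → after 3×micro: 4 ⇒ (c0=-1, c1=1, c2=4)
macro 4: S0 reads c0=-1 → after 1×micro: -1; S1 reads c1=1 → after 2×micro: 1; S2 reads c0=-1 → after 3×micro: 4 ⇒ (c0=-1, c1=1, c2=4)

S2 state at macro-step 1 = 3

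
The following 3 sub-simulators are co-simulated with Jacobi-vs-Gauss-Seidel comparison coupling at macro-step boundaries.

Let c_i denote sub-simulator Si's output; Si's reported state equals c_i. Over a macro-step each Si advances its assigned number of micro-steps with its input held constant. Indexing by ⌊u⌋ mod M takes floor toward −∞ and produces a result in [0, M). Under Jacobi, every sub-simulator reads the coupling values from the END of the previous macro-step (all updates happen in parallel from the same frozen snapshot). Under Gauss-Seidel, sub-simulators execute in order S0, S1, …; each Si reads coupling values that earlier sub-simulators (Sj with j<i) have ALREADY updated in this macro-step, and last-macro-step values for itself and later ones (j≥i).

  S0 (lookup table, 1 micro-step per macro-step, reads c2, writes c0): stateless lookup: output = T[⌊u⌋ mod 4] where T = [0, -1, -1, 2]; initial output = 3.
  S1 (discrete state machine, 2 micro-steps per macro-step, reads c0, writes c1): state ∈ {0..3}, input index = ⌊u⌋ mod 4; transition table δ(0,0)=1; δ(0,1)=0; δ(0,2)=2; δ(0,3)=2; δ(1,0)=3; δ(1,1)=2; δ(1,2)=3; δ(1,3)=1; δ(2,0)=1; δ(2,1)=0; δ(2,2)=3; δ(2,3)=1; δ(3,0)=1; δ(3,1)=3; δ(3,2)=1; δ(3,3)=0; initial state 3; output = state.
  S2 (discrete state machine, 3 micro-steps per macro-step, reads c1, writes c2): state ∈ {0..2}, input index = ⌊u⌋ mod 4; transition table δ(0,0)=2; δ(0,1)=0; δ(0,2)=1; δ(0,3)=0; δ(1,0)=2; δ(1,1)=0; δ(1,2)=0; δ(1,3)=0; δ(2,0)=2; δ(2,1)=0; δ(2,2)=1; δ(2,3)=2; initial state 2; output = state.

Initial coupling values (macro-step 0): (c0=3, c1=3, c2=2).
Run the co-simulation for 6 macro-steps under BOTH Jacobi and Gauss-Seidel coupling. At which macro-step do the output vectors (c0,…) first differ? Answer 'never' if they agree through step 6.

[Jacobi] macro 1: S0 reads c2=2 → after 1×micro: -1; S1 reads c0=3 → after 2×micro: 2; S2 reads c1=3 → after 3×micro: 2 ⇒ (c0=-1, c1=2, c2=2)
[Jacobi] macro 2: S0 reads c2=2 → after 1×micro: -1; S1 reads c0=-1 → after 2×micro: 1; S2 reads c1=2 → after 3×micro: 1 ⇒ (c0=-1, c1=1, c2=1)
[Jacobi] macro 3: S0 reads c2=1 → after 1×micro: -1; S1 reads c0=-1 → after 2×micro: 1; S2 reads c1=1 → after 3×micro: 0 ⇒ (c0=-1, c1=1, c2=0)
[Jacobi] macro 4: S0 reads c2=0 → after 1×micro: 0; S1 reads c0=-1 → after 2×micro: 1; S2 reads c1=1 → after 3×micro: 0 ⇒ (c0=0, c1=1, c2=0)
[Jacobi] macro 5: S0 reads c2=0 → after 1×micro: 0; S1 reads c0=0 → after 2×micro: 1; S2 reads c1=1 → after 3×micro: 0 ⇒ (c0=0, c1=1, c2=0)
[Jacobi] macro 6: S0 reads c2=0 → after 1×micro: 0; S1 reads c0=0 → after 2×micro: 1; S2 reads c1=1 → after 3×micro: 0 ⇒ (c0=0, c1=1, c2=0)
[Gauss-Seidel] macro 1: S0 reads c2=2 → after 1×micro: -1; S1 reads c0=-1 → after 2×micro: 2; S2 reads c1=2 → after 3×micro: 1 ⇒ (c0=-1, c1=2, c2=1)
[Gauss-Seidel] macro 2: S0 reads c2=1 → after 1×micro: -1; S1 reads c0=-1 → after 2×micro: 1; S2 reads c1=1 → after 3×micro: 0 ⇒ (c0=-1, c1=1, c2=0)
[Gauss-Seidel] macro 3: S0 reads c2=0 → after 1×micro: 0; S1 reads c0=0 → after 2×micro: 1; S2 reads c1=1 → after 3×micro: 0 ⇒ (c0=0, c1=1, c2=0)
[Gauss-Seidel] macro 4: S0 reads c2=0 → after 1×micro: 0; S1 reads c0=0 → after 2×micro: 1; S2 reads c1=1 → after 3×micro: 0 ⇒ (c0=0, c1=1, c2=0)
[Gauss-Seidel] macro 5: S0 reads c2=0 → after 1×micro: 0; S1 reads c0=0 → after 2×micro: 1; S2 reads c1=1 → after 3×micro: 0 ⇒ (c0=0, c1=1, c2=0)
[Gauss-Seidel] macro 6: S0 reads c2=0 → after 1×micro: 0; S1 reads c0=0 → after 2×micro: 1; S2 reads c1=1 → after 3×micro: 0 ⇒ (c0=0, c1=1, c2=0)

first divergence at macro-step: 1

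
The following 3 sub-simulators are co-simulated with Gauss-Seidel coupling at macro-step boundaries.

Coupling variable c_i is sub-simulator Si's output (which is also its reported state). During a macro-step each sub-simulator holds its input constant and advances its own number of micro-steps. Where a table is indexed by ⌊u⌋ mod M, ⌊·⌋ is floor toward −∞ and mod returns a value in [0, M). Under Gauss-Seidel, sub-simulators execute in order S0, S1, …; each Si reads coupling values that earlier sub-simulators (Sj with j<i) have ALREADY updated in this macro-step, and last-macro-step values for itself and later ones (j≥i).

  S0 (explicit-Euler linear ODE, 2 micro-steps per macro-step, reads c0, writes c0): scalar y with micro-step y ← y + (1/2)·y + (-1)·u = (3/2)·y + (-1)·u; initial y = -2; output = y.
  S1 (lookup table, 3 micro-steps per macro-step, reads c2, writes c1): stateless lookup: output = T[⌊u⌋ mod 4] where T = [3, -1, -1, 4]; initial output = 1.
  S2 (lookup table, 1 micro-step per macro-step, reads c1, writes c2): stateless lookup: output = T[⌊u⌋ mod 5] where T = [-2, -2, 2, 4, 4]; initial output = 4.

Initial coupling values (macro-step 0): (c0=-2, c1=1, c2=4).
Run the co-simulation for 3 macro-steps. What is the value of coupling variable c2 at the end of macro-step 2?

c2 at macro-step 2 = 4

macro 1: S0 reads c0=-2 → after 2×micro: 1/2; S1 reads c2=4 → after 3×micro: 3; S2 reads c1=3 → after 1×micro: 4 ⇒ (c0=1/2, c1=3, c2=4)
macro 2: S0 reads c0=1/2 → after 2×micro: -1/8; S1 reads c2=4 → after 3×micro: 3; S2 reads c1=3 → after 1×micro: 4 ⇒ (c0=-1/8, c1=3, c2=4)
macro 3: S0 reads c0=-1/8 → after 2×micro: 1/32; S1 reads c2=4 → after 3×micro: 3; S2 reads c1=3 → after 1×micro: 4 ⇒ (c0=1/32, c1=3, c2=4)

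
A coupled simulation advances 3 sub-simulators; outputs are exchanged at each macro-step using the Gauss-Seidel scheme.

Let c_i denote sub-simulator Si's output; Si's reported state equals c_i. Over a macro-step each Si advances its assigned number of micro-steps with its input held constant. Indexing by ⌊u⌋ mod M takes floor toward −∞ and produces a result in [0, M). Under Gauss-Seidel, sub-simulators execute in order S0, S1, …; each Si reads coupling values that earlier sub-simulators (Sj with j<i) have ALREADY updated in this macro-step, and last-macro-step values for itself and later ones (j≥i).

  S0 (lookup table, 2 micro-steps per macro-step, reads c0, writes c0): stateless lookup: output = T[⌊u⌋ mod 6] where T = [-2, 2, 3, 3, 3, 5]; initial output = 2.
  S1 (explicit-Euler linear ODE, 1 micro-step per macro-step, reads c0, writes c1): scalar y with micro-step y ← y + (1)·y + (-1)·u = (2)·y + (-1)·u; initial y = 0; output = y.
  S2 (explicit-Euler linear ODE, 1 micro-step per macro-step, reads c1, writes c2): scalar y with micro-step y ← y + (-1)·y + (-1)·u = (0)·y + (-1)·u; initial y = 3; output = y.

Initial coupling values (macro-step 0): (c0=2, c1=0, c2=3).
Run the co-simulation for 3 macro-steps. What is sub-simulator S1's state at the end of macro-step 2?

S1 state at macro-step 2 = -9

macro 1: S0 reads c0=2 → after 2×micro: 3; S1 reads c0=3 → after 1×micro: -3; S2 reads c1=-3 → after 1×micro: 3 ⇒ (c0=3, c1=-3, c2=3)
macro 2: S0 reads c0=3 → after 2×micro: 3; S1 reads c0=3 → after 1×micro: -9; S2 reads c1=-9 → after 1×micro: 9 ⇒ (c0=3, c1=-9, c2=9)
macro 3: S0 reads c0=3 → after 2×micro: 3; S1 reads c0=3 → after 1×micro: -21; S2 reads c1=-21 → after 1×micro: 21 ⇒ (c0=3, c1=-21, c2=21)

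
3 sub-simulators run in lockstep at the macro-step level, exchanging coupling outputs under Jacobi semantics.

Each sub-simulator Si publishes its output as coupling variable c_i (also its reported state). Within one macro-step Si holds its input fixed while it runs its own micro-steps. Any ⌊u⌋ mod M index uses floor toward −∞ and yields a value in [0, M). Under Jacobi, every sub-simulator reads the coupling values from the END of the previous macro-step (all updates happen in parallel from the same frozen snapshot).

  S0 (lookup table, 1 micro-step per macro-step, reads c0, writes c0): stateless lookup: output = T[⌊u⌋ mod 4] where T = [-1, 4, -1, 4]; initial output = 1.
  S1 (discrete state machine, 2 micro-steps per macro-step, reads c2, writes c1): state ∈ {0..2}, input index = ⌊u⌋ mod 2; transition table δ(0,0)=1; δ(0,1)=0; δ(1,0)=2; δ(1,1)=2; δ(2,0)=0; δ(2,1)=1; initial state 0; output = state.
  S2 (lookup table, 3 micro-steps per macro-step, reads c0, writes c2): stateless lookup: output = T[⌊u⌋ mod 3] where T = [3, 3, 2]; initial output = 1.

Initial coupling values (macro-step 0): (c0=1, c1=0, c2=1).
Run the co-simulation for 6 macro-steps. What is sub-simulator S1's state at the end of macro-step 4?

macro 1: S0 reads c0=1 → after 1×micro: 4; S1 reads c2=1 → after 2×micro: 0; S2 reads c0=1 → after 3×micro: 3 ⇒ (c0=4, c1=0, c2=3)
macro 2: S0 reads c0=4 → after 1×micro: -1; S1 reads c2=3 → after 2×micro: 0; S2 reads c0=4 → after 3×micro: 3 ⇒ (c0=-1, c1=0, c2=3)
macro 3: S0 reads c0=-1 → after 1×micro: 4; S1 reads c2=3 → after 2×micro: 0; S2 reads c0=-1 → after 3×micro: 2 ⇒ (c0=4, c1=0, c2=2)
macro 4: S0 reads c0=4 → after 1×micro: -1; S1 reads c2=2 → after 2×micro: 2; S2 reads c0=4 → after 3×micro: 3 ⇒ (c0=-1, c1=2, c2=3)
macro 5: S0 reads c0=-1 → after 1×micro: 4; S1 reads c2=3 → after 2×micro: 2; S2 reads c0=-1 → after 3×micro: 2 ⇒ (c0=4, c1=2, c2=2)
macro 6: S0 reads c0=4 → after 1×micro: -1; S1 reads c2=2 → after 2×micro: 1; S2 reads c0=4 → after 3×micro: 3 ⇒ (c0=-1, c1=1, c2=3)

S1 state at macro-step 4 = 2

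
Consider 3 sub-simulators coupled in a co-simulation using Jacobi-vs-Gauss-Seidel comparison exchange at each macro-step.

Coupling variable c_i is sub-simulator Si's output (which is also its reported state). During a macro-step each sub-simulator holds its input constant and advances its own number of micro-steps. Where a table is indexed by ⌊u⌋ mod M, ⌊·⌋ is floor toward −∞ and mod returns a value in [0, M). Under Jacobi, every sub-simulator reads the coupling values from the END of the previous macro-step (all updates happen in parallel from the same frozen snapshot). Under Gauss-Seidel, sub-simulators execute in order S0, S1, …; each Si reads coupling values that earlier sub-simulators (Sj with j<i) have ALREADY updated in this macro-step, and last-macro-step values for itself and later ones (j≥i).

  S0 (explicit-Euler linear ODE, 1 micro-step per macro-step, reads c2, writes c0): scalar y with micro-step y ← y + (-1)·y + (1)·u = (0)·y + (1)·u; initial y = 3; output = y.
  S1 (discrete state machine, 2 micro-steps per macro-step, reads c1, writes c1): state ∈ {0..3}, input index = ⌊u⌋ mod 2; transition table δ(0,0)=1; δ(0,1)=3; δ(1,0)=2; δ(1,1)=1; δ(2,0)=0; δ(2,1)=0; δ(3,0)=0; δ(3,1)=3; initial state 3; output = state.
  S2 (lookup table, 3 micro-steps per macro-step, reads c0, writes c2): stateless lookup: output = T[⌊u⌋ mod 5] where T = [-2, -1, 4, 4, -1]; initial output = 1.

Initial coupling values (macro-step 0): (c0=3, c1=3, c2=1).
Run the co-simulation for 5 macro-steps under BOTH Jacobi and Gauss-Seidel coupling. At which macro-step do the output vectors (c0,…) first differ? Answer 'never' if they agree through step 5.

[Jacobi] macro 1: S0 reads c2=1 → after 1×micro: 1; S1 reads c1=3 → after 2×micro: 3; S2 reads c0=3 → after 3×micro: 4 ⇒ (c0=1, c1=3, c2=4)
[Jacobi] macro 2: S0 reads c2=4 → after 1×micro: 4; S1 reads c1=3 → after 2×micro: 3; S2 reads c0=1 → after 3×micro: -1 ⇒ (c0=4, c1=3, c2=-1)
[Jacobi] macro 3: S0 reads c2=-1 → after 1×micro: -1; S1 reads c1=3 → after 2×micro: 3; S2 reads c0=4 → after 3×micro: -1 ⇒ (c0=-1, c1=3, c2=-1)
[Jacobi] macro 4: S0 reads c2=-1 → after 1×micro: -1; S1 reads c1=3 → after 2×micro: 3; S2 reads c0=-1 → after 3×micro: -1 ⇒ (c0=-1, c1=3, c2=-1)
[Jacobi] macro 5: S0 reads c2=-1 → after 1×micro: -1; S1 reads c1=3 → after 2×micro: 3; S2 reads c0=-1 → after 3×micro: -1 ⇒ (c0=-1, c1=3, c2=-1)
[Gauss-Seidel] macro 1: S0 reads c2=1 → after 1×micro: 1; S1 reads c1=3 → after 2×micro: 3; S2 reads c0=1 → after 3×micro: -1 ⇒ (c0=1, c1=3, c2=-1)
[Gauss-Seidel] macro 2: S0 reads c2=-1 → after 1×micro: -1; S1 reads c1=3 → after 2×micro: 3; S2 reads c0=-1 → after 3×micro: -1 ⇒ (c0=-1, c1=3, c2=-1)
[Gauss-Seidel] macro 3: S0 reads c2=-1 → after 1×micro: -1; S1 reads c1=3 → after 2×micro: 3; S2 reads c0=-1 → after 3×micro: -1 ⇒ (c0=-1, c1=3, c2=-1)
[Gauss-Seidel] macro 4: S0 reads c2=-1 → after 1×micro: -1; S1 reads c1=3 → after 2×micro: 3; S2 reads c0=-1 → after 3×micro: -1 ⇒ (c0=-1, c1=3, c2=-1)
[Gauss-Seidel] macro 5: S0 reads c2=-1 → after 1×micro: -1; S1 reads c1=3 → after 2×micro: 3; S2 reads c0=-1 → after 3×micro: -1 ⇒ (c0=-1, c1=3, c2=-1)

first divergence at macro-step: 1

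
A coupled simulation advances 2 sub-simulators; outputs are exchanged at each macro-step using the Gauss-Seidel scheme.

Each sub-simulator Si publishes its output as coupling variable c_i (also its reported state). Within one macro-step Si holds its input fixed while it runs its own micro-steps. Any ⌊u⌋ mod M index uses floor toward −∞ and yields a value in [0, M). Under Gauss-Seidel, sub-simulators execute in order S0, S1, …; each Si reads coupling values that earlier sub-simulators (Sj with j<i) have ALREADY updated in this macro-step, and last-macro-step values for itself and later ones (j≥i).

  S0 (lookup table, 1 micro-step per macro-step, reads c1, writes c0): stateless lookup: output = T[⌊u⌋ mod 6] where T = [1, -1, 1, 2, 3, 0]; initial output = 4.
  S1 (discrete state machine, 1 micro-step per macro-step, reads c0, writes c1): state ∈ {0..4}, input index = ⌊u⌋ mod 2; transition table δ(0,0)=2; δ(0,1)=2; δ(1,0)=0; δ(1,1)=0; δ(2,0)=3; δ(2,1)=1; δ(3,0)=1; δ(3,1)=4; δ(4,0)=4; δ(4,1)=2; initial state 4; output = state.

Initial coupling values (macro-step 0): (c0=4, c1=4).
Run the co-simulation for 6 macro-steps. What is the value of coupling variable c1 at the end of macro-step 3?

c1 at macro-step 3 = 0

macro 1: S0 reads c1=4 → after 1×micro: 3; S1 reads c0=3 → after 1×micro: 2 ⇒ (c0=3, c1=2)
macro 2: S0 reads c1=2 → after 1×micro: 1; S1 reads c0=1 → after 1×micro: 1 ⇒ (c0=1, c1=1)
macro 3: S0 reads c1=1 → after 1×micro: -1; S1 reads c0=-1 → after 1×micro: 0 ⇒ (c0=-1, c1=0)
macro 4: S0 reads c1=0 → after 1×micro: 1; S1 reads c0=1 → after 1×micro: 2 ⇒ (c0=1, c1=2)
macro 5: S0 reads c1=2 → after 1×micro: 1; S1 reads c0=1 → after 1×micro: 1 ⇒ (c0=1, c1=1)
macro 6: S0 reads c1=1 → after 1×micro: -1; S1 reads c0=-1 → after 1×micro: 0 ⇒ (c0=-1, c1=0)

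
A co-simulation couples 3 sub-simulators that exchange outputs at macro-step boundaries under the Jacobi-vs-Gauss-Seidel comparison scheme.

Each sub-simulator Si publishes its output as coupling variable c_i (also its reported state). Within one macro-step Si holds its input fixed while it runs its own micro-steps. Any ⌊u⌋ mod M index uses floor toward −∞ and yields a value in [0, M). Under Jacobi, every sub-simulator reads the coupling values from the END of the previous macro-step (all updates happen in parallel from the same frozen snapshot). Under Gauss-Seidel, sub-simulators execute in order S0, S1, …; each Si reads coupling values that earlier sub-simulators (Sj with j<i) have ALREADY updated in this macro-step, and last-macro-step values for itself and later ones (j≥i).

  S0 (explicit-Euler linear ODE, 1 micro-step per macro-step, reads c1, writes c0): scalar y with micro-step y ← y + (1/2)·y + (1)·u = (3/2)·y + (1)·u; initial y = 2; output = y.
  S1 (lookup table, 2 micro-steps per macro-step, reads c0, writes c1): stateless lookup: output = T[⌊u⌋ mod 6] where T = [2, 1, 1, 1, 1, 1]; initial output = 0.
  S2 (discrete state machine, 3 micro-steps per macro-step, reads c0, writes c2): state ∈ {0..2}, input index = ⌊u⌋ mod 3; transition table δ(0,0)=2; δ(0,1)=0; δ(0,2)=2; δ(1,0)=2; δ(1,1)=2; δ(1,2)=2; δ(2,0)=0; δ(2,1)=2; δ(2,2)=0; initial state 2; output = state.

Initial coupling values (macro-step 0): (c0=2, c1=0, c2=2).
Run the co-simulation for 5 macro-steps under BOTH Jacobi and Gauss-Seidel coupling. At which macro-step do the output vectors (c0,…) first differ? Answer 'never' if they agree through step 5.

[Jacobi] macro 1: S0 reads c1=0 → after 1×micro: 3; S1 reads c0=2 → after 2×micro: 1; S2 reads c0=2 → after 3×micro: 0 ⇒ (c0=3, c1=1, c2=0)
[Jacobi] macro 2: S0 reads c1=1 → after 1×micro: 11/2; S1 reads c0=3 → after 2×micro: 1; S2 reads c0=3 → after 3×micro: 2 ⇒ (c0=11/2, c1=1, c2=2)
[Jacobi] macro 3: S0 reads c1=1 → after 1×micro: 37/4; S1 reads c0=11/2 → after 2×micro: 1; S2 reads c0=11/2 → after 3×micro: 0 ⇒ (c0=37/4, c1=1, c2=0)
[Jacobi] macro 4: S0 reads c1=1 → after 1×micro: 119/8; S1 reads c0=37/4 → after 2×micro: 1; S2 reads c0=37/4 → after 3×micro: 2 ⇒ (c0=119/8, c1=1, c2=2)
[Jacobi] macro 5: S0 reads c1=1 → after 1×micro: 373/16; S1 reads c0=119/8 → after 2×micro: 1; S2 reads c0=119/8 → after 3×micro: 0 ⇒ (c0=373/16, c1=1, c2=0)
[Gauss-Seidel] macro 1: S0 reads c1=0 → after 1×micro: 3; S1 reads c0=3 → after 2×micro: 1; S2 reads c0=3 → after 3×micro: 0 ⇒ (c0=3, c1=1, c2=0)
[Gauss-Seidel] macro 2: S0 reads c1=1 → after 1×micro: 11/2; S1 reads c0=11/2 → after 2×micro: 1; S2 reads c0=11/2 → after 3×micro: 2 ⇒ (c0=11/2, c1=1, c2=2)
[Gauss-Seidel] macro 3: S0 reads c1=1 → after 1×micro: 37/4; S1 reads c0=37/4 → after 2×micro: 1; S2 reads c0=37/4 → after 3×micro: 0 ⇒ (c0=37/4, c1=1, c2=0)
[Gauss-Seidel] macro 4: S0 reads c1=1 → after 1×micro: 119/8; S1 reads c0=119/8 → after 2×micro: 1; S2 reads c0=119/8 → after 3×micro: 2 ⇒ (c0=119/8, c1=1, c2=2)
[Gauss-Seidel] macro 5: S0 reads c1=1 → after 1×micro: 373/16; S1 reads c0=373/16 → after 2×micro: 1; S2 reads c0=373/16 → after 3×micro: 0 ⇒ (c0=373/16, c1=1, c2=0)

first divergence at macro-step: never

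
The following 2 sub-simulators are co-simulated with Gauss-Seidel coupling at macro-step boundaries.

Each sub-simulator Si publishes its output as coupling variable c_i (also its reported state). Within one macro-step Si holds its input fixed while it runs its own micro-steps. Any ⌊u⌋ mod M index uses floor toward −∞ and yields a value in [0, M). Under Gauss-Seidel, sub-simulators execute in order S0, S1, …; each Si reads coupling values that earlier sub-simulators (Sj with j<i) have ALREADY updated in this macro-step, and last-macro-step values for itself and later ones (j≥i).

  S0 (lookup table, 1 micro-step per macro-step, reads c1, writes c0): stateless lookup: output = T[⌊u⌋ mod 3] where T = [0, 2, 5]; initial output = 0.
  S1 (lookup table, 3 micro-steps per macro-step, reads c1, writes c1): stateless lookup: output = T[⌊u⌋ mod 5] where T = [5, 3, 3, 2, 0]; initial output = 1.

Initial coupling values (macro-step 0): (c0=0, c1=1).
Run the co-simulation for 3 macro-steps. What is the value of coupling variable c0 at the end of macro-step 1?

macro 1: S0 reads c1=1 → after 1×micro: 2; S1 reads c1=1 → after 3×micro: 3 ⇒ (c0=2, c1=3)
macro 2: S0 reads c1=3 → after 1×micro: 0; S1 reads c1=3 → after 3×micro: 2 ⇒ (c0=0, c1=2)
macro 3: S0 reads c1=2 → after 1×micro: 5; S1 reads c1=2 → after 3×micro: 3 ⇒ (c0=5, c1=3)

c0 at macro-step 1 = 2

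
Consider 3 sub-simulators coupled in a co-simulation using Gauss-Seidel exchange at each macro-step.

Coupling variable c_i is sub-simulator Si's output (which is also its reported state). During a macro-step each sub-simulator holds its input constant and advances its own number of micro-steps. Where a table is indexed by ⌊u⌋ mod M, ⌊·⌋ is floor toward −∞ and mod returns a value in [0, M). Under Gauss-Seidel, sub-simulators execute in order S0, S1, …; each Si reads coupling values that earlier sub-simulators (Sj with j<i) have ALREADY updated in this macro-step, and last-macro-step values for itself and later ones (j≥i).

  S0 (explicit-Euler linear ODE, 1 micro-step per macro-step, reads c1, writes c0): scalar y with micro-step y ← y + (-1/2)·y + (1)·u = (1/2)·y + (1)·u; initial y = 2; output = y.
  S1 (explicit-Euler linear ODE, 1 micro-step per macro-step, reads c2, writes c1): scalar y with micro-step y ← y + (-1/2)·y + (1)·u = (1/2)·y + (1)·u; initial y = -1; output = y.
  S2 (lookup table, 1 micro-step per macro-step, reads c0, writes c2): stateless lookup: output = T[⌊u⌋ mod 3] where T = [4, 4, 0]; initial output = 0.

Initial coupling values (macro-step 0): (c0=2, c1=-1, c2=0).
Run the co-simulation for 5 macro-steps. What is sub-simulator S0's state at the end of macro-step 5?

S0 state at macro-step 5 = 27/4

macro 1: S0 reads c1=-1 → after 1×micro: 0; S1 reads c2=0 → after 1×micro: -1/2; S2 reads c0=0 → after 1×micro: 4 ⇒ (c0=0, c1=-1/2, c2=4)
macro 2: S0 reads c1=-1/2 → after 1×micro: -1/2; S1 reads c2=4 → after 1×micro: 15/4; S2 reads c0=-1/2 → after 1×micro: 0 ⇒ (c0=-1/2, c1=15/4, c2=0)
macro 3: S0 reads c1=15/4 → after 1×micro: 7/2; S1 reads c2=0 → after 1×micro: 15/8; S2 reads c0=7/2 → after 1×micro: 4 ⇒ (c0=7/2, c1=15/8, c2=4)
macro 4: S0 reads c1=15/8 → after 1×micro: 29/8; S1 reads c2=4 → after 1×micro: 79/16; S2 reads c0=29/8 → after 1×micro: 4 ⇒ (c0=29/8, c1=79/16, c2=4)
macro 5: S0 reads c1=79/16 → after 1×micro: 27/4; S1 reads c2=4 → after 1×micro: 207/32; S2 reads c0=27/4 → after 1×micro: 4 ⇒ (c0=27/4, c1=207/32, c2=4)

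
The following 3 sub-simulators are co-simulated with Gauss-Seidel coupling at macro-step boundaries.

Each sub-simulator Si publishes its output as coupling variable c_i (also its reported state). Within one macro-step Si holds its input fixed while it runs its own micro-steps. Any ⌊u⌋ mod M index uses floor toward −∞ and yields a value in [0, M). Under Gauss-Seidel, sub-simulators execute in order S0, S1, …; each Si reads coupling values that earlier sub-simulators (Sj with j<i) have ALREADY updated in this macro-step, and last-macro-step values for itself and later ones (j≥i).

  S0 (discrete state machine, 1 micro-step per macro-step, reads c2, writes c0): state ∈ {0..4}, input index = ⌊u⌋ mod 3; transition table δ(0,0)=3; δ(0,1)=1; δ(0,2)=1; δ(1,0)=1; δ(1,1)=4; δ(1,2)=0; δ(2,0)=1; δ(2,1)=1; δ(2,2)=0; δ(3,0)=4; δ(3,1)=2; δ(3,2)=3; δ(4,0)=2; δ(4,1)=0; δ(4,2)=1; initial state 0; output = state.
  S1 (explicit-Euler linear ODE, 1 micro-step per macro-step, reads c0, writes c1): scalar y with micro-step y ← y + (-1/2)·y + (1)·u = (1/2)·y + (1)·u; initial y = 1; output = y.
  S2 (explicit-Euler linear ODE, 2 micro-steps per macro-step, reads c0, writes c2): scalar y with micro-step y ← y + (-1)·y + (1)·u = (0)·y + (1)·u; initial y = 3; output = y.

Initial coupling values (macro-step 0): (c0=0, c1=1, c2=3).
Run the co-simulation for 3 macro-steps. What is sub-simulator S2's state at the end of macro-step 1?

macro 1: S0 reads c2=3 → after 1×micro: 3; S1 reads c0=3 → after 1×micro: 7/2; S2 reads c0=3 → after 2×micro: 3 ⇒ (c0=3, c1=7/2, c2=3)
macro 2: S0 reads c2=3 → after 1×micro: 4; S1 reads c0=4 → after 1×micro: 23/4; S2 reads c0=4 → after 2×micro: 4 ⇒ (c0=4, c1=23/4, c2=4)
macro 3: S0 reads c2=4 → after 1×micro: 0; S1 reads c0=0 → after 1×micro: 23/8; S2 reads c0=0 → after 2×micro: 0 ⇒ (c0=0, c1=23/8, c2=0)

S2 state at macro-step 1 = 3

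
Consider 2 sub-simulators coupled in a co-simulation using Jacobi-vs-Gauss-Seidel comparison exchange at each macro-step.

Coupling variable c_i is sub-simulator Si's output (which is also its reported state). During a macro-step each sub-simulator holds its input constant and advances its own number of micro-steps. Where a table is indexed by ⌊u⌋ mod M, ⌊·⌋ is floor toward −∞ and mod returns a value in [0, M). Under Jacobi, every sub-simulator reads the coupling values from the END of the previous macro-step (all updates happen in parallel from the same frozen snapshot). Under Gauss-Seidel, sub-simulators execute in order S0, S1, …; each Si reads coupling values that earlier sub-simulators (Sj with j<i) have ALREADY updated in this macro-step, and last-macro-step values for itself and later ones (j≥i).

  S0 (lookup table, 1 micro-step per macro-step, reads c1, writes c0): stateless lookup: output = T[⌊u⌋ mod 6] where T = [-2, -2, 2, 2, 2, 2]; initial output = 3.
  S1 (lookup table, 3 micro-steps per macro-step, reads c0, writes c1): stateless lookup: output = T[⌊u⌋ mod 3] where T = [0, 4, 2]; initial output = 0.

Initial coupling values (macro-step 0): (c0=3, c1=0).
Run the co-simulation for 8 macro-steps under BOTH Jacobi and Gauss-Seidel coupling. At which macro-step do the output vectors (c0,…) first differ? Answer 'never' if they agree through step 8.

[Jacobi] macro 1: S0 reads c1=0 → after 1×micro: -2; S1 reads c0=3 → after 3×micro: 0 ⇒ (c0=-2, c1=0)
[Jacobi] macro 2: S0 reads c1=0 → after 1×micro: -2; S1 reads c0=-2 → after 3×micro: 4 ⇒ (c0=-2, c1=4)
[Jacobi] macro 3: S0 reads c1=4 → after 1×micro: 2; S1 reads c0=-2 → after 3×micro: 4 ⇒ (c0=2, c1=4)
[Jacobi] macro 4: S0 reads c1=4 → after 1×micro: 2; S1 reads c0=2 → after 3×micro: 2 ⇒ (c0=2, c1=2)
[Jacobi] macro 5: S0 reads c1=2 → after 1×micro: 2; S1 reads c0=2 → after 3×micro: 2 ⇒ (c0=2, c1=2)
[Jacobi] macro 6: S0 reads c1=2 → after 1×micro: 2; S1 reads c0=2 → after 3×micro: 2 ⇒ (c0=2, c1=2)
[Jacobi] macro 7: S0 reads c1=2 → after 1×micro: 2; S1 reads c0=2 → after 3×micro: 2 ⇒ (c0=2, c1=2)
[Jacobi] macro 8: S0 reads c1=2 → after 1×micro: 2; S1 reads c0=2 → after 3×micro: 2 ⇒ (c0=2, c1=2)
[Gauss-Seidel] macro 1: S0 reads c1=0 → after 1×micro: -2; S1 reads c0=-2 → after 3×micro: 4 ⇒ (c0=-2, c1=4)
[Gauss-Seidel] macro 2: S0 reads c1=4 → after 1×micro: 2; S1 reads c0=2 → after 3×micro: 2 ⇒ (c0=2, c1=2)
[Gauss-Seidel] macro 3: S0 reads c1=2 → after 1×micro: 2; S1 reads c0=2 → after 3×micro: 2 ⇒ (c0=2, c1=2)
[Gauss-Seidel] macro 4: S0 reads c1=2 → after 1×micro: 2; S1 reads c0=2 → after 3×micro: 2 ⇒ (c0=2, c1=2)
[Gauss-Seidel] macro 5: S0 reads c1=2 → after 1×micro: 2; S1 reads c0=2 → after 3×micro: 2 ⇒ (c0=2, c1=2)
[Gauss-Seidel] macro 6: S0 reads c1=2 → after 1×micro: 2; S1 reads c0=2 → after 3×micro: 2 ⇒ (c0=2, c1=2)
[Gauss-Seidel] macro 7: S0 reads c1=2 → after 1×micro: 2; S1 reads c0=2 → after 3×micro: 2 ⇒ (c0=2, c1=2)
[Gauss-Seidel] macro 8: S0 reads c1=2 → after 1×micro: 2; S1 reads c0=2 → after 3×micro: 2 ⇒ (c0=2, c1=2)

first divergence at macro-step: 1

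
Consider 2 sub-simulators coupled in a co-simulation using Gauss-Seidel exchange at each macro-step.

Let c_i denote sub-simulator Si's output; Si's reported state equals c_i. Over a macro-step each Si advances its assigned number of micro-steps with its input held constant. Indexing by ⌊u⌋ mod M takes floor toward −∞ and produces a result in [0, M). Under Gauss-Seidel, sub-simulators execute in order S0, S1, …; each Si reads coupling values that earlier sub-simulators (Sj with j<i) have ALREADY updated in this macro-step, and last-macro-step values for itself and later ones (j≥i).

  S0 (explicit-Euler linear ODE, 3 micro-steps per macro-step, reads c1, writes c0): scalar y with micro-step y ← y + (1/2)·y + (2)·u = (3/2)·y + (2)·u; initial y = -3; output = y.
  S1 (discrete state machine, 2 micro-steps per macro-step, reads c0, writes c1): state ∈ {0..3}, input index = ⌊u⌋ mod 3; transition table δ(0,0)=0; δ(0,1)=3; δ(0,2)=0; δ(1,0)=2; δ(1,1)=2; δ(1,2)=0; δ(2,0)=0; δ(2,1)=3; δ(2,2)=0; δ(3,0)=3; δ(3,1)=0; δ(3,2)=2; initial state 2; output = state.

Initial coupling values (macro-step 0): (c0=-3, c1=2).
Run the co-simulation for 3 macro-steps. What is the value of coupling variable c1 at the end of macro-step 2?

macro 1: S0 reads c1=2 → after 3×micro: 71/8; S1 reads c0=71/8 → after 2×micro: 0 ⇒ (c0=71/8, c1=0)
macro 2: S0 reads c1=0 → after 3×micro: 1917/64; S1 reads c0=1917/64 → after 2×micro: 0 ⇒ (c0=1917/64, c1=0)
macro 3: S0 reads c1=0 → after 3×micro: 51759/512; S1 reads c0=51759/512 → after 2×micro: 0 ⇒ (c0=51759/512, c1=0)

c1 at macro-step 2 = 0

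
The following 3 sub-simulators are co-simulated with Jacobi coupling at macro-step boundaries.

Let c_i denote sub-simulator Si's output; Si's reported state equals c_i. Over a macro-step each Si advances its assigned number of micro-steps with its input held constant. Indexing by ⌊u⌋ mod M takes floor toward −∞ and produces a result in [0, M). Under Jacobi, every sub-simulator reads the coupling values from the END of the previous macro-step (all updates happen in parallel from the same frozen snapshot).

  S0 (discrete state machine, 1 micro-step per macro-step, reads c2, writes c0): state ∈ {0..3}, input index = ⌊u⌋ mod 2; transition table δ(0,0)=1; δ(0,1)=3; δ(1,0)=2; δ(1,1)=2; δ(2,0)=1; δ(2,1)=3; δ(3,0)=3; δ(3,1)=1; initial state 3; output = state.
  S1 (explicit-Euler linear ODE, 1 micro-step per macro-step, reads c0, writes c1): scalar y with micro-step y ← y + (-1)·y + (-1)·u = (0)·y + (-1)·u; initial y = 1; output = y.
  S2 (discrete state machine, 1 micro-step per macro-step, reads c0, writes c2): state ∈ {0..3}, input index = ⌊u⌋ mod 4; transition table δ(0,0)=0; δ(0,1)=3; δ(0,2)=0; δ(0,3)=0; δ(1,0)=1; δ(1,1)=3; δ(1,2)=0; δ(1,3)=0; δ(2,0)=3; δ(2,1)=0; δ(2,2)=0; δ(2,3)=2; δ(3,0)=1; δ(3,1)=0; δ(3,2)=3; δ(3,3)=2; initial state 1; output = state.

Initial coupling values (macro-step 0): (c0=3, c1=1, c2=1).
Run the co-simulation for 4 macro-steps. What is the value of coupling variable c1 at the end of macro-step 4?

macro 1: S0 reads c2=1 → after 1×micro: 1; S1 reads c0=3 → after 1×micro: -3; S2 reads c0=3 → after 1×micro: 0 ⇒ (c0=1, c1=-3, c2=0)
macro 2: S0 reads c2=0 → after 1×micro: 2; S1 reads c0=1 → after 1×micro: -1; S2 reads c0=1 → after 1×micro: 3 ⇒ (c0=2, c1=-1, c2=3)
macro 3: S0 reads c2=3 → after 1×micro: 3; S1 reads c0=2 → after 1×micro: -2; S2 reads c0=2 → after 1×micro: 3 ⇒ (c0=3, c1=-2, c2=3)
macro 4: S0 reads c2=3 → after 1×micro: 1; S1 reads c0=3 → after 1×micro: -3; S2 reads c0=3 → after 1×micro: 2 ⇒ (c0=1, c1=-3, c2=2)

c1 at macro-step 4 = -3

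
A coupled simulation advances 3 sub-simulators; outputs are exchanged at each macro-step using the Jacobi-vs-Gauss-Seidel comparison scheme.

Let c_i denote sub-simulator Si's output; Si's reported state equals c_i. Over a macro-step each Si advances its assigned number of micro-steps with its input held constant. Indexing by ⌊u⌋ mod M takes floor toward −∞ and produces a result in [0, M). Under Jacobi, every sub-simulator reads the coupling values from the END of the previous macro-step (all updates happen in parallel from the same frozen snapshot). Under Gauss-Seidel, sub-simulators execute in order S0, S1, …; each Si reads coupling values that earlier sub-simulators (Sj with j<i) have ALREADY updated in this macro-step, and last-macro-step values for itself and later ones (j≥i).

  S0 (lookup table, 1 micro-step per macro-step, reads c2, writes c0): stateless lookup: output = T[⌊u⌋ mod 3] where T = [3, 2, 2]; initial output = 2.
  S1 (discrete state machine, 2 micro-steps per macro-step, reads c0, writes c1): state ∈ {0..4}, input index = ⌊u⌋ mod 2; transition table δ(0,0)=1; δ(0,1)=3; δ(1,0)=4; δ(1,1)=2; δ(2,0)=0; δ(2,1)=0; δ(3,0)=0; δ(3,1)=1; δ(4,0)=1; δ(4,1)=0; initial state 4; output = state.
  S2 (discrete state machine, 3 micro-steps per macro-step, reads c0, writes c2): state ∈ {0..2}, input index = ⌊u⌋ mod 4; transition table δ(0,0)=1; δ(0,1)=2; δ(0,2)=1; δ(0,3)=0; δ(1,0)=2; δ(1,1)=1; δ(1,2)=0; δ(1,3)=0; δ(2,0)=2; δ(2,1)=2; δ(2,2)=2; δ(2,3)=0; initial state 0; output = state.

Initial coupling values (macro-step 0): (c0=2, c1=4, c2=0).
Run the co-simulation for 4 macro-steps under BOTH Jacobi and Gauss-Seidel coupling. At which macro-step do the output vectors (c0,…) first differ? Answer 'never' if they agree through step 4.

first divergence at macro-step: 1

[Jacobi] macro 1: S0 reads c2=0 → after 1×micro: 3; S1 reads c0=2 → after 2×micro: 4; S2 reads c0=2 → after 3×micro: 1 ⇒ (c0=3, c1=4, c2=1)
[Jacobi] macro 2: S0 reads c2=1 → after 1×micro: 2; S1 reads c0=3 → after 2×micro: 3; S2 reads c0=3 → after 3×micro: 0 ⇒ (c0=2, c1=3, c2=0)
[Jacobi] macro 3: S0 reads c2=0 → after 1×micro: 3; S1 reads c0=2 → after 2×micro: 1; S2 reads c0=2 → after 3×micro: 1 ⇒ (c0=3, c1=1, c2=1)
[Jacobi] macro 4: S0 reads c2=1 → after 1×micro: 2; S1 reads c0=3 → after 2×micro: 0; S2 reads c0=3 → after 3×micro: 0 ⇒ (c0=2, c1=0, c2=0)
[Gauss-Seidel] macro 1: S0 reads c2=0 → after 1×micro: 3; S1 reads c0=3 → after 2×micro: 3; S2 reads c0=3 → after 3×micro: 0 ⇒ (c0=3, c1=3, c2=0)
[Gauss-Seidel] macro 2: S0 reads c2=0 → after 1×micro: 3; S1 reads c0=3 → after 2×micro: 2; S2 reads c0=3 → after 3×micro: 0 ⇒ (c0=3, c1=2, c2=0)
[Gauss-Seidel] macro 3: S0 reads c2=0 → after 1×micro: 3; S1 reads c0=3 → after 2×micro: 3; S2 reads c0=3 → after 3×micro: 0 ⇒ (c0=3, c1=3, c2=0)
[Gauss-Seidel] macro 4: S0 reads c2=0 → after 1×micro: 3; S1 reads c0=3 → after 2×micro: 2; S2 reads c0=3 → after 3×micro: 0 ⇒ (c0=3, c1=2, c2=0)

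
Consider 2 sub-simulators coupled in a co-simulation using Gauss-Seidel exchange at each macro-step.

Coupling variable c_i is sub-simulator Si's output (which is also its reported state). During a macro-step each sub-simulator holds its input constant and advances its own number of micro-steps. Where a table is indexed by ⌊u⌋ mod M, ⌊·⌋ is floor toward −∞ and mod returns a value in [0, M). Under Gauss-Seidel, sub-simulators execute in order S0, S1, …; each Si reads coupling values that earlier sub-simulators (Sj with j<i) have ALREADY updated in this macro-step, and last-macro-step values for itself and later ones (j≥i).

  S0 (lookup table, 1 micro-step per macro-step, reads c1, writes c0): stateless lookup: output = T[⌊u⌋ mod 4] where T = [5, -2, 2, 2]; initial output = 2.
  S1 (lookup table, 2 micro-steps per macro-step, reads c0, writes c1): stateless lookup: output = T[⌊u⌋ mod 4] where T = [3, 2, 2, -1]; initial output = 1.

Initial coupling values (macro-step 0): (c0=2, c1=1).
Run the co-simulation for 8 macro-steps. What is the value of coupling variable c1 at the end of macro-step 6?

macro 1: S0 reads c1=1 → after 1×micro: -2; S1 reads c0=-2 → after 2×micro: 2 ⇒ (c0=-2, c1=2)
macro 2: S0 reads c1=2 → after 1×micro: 2; S1 reads c0=2 → after 2×micro: 2 ⇒ (c0=2, c1=2)
macro 3: S0 reads c1=2 → after 1×micro: 2; S1 reads c0=2 → after 2×micro: 2 ⇒ (c0=2, c1=2)
macro 4: S0 reads c1=2 → after 1×micro: 2; S1 reads c0=2 → after 2×micro: 2 ⇒ (c0=2, c1=2)
macro 5: S0 reads c1=2 → after 1×micro: 2; S1 reads c0=2 → after 2×micro: 2 ⇒ (c0=2, c1=2)
macro 6: S0 reads c1=2 → after 1×micro: 2; S1 reads c0=2 → after 2×micro: 2 ⇒ (c0=2, c1=2)
macro 7: S0 reads c1=2 → after 1×micro: 2; S1 reads c0=2 → after 2×micro: 2 ⇒ (c0=2, c1=2)
macro 8: S0 reads c1=2 → after 1×micro: 2; S1 reads c0=2 → after 2×micro: 2 ⇒ (c0=2, c1=2)

c1 at macro-step 6 = 2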